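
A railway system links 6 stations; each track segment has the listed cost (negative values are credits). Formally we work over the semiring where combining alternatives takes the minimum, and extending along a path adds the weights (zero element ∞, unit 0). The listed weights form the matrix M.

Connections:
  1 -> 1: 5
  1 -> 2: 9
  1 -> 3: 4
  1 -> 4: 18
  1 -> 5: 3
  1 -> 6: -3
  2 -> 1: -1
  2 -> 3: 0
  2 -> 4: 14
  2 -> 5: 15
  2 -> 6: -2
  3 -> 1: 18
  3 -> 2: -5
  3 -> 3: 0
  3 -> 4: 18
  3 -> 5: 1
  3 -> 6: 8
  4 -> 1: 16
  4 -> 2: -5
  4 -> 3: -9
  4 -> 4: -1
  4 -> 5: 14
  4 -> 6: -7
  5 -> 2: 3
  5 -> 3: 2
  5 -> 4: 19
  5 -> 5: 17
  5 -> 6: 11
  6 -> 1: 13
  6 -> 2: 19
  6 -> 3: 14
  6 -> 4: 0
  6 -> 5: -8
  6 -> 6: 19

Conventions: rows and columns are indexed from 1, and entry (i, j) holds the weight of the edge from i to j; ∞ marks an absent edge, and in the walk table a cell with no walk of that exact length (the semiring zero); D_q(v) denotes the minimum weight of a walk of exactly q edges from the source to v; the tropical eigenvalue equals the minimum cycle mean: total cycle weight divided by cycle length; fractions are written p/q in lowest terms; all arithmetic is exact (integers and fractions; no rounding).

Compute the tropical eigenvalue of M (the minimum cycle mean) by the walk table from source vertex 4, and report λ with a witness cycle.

q=0: [∞, ∞, ∞, 0, ∞, ∞]
q=1: [16, -5, -9, -1, 14, -7]
q=2: [-6, -14, -10, -7, -15, -8]
q=3: [-15, -15, -16, -8, -16, -16]
q=4: [-16, -21, -17, -16, -24, -18]
q=5: [-22, -22, -25, -18, -26, -23]
q=6: [-23, -30, -27, -23, -31, -25]
Optimal cycle mean attained by: cycle 2->6->4->3->2, total (-2) + 0 + (-9) + (-5), length 4.
Answer: λ = -4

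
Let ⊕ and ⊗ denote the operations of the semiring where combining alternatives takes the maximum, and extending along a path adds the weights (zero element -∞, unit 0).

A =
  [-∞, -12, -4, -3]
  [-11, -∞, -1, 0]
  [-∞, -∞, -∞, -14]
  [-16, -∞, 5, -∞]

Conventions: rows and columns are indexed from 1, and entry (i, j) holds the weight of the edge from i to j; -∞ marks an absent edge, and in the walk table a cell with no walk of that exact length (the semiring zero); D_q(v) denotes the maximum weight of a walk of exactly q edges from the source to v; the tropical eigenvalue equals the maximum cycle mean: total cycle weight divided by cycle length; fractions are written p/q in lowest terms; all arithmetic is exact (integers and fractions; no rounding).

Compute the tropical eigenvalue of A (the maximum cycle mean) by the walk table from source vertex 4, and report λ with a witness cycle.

q=0: [-∞, -∞, -∞, 0]
q=1: [-16, -∞, 5, -∞]
q=2: [-∞, -28, -20, -9]
q=3: [-25, -∞, -4, -28]
q=4: [-44, -37, -23, -18]
Optimal cycle mean attained by: cycle 3->4->3, total (-14) + 5, length 2.
Answer: λ = -9/2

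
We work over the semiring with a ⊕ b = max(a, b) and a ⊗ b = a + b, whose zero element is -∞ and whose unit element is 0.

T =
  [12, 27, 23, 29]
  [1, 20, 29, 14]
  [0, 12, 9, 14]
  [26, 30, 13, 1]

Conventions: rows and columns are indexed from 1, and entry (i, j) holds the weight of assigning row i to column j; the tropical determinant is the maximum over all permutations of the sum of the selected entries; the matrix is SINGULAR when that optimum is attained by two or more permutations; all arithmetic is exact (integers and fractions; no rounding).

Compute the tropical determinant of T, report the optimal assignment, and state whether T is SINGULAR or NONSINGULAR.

σ = (1, 2, 3, 4): 12 + 20 + 9 + 1 = 42
σ = (1, 2, 4, 3): 12 + 20 + 14 + 13 = 59
σ = (1, 3, 2, 4): 12 + 29 + 12 + 1 = 54
σ = (1, 3, 4, 2): 12 + 29 + 14 + 30 = 85
σ = (1, 4, 2, 3): 12 + 14 + 12 + 13 = 51
σ = (1, 4, 3, 2): 12 + 14 + 9 + 30 = 65
σ = (2, 1, 3, 4): 27 + 1 + 9 + 1 = 38
σ = (2, 1, 4, 3): 27 + 1 + 14 + 13 = 55
σ = (2, 3, 1, 4): 27 + 29 + 0 + 1 = 57
σ = (2, 3, 4, 1): 27 + 29 + 14 + 26 = 96
σ = (2, 4, 1, 3): 27 + 14 + 0 + 13 = 54
σ = (2, 4, 3, 1): 27 + 14 + 9 + 26 = 76
σ = (3, 1, 2, 4): 23 + 1 + 12 + 1 = 37
σ = (3, 1, 4, 2): 23 + 1 + 14 + 30 = 68
σ = (3, 2, 1, 4): 23 + 20 + 0 + 1 = 44
σ = (3, 2, 4, 1): 23 + 20 + 14 + 26 = 83
σ = (3, 4, 1, 2): 23 + 14 + 0 + 30 = 67
σ = (3, 4, 2, 1): 23 + 14 + 12 + 26 = 75
σ = (4, 1, 2, 3): 29 + 1 + 12 + 13 = 55
σ = (4, 1, 3, 2): 29 + 1 + 9 + 30 = 69
σ = (4, 2, 1, 3): 29 + 20 + 0 + 13 = 62
σ = (4, 2, 3, 1): 29 + 20 + 9 + 26 = 84
σ = (4, 3, 1, 2): 29 + 29 + 0 + 30 = 88
σ = (4, 3, 2, 1): 29 + 29 + 12 + 26 = 96
Optimal value attained by: σ = (2, 3, 4, 1).
Answer: det⊕(T) = 96; verdict: SINGULAR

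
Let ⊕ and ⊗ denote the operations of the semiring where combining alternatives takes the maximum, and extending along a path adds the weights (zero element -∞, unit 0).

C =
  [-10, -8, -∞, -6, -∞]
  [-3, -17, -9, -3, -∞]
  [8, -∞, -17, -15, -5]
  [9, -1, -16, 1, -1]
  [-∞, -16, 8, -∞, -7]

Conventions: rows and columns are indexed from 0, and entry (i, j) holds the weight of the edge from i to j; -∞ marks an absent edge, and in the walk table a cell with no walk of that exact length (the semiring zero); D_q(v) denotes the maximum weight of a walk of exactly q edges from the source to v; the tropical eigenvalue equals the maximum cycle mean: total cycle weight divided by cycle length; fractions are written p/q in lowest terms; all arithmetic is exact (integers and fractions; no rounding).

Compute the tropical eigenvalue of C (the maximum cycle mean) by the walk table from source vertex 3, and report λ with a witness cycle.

q=0: [-∞, -∞, -∞, 0, -∞]
q=1: [9, -1, -16, 1, -1]
q=2: [10, 1, 7, 3, 0]
q=3: [15, 2, 8, 4, 2]
q=4: [16, 7, 10, 9, 3]
q=5: [18, 8, 11, 10, 8]
Optimal cycle mean attained by: cycle 0->3->4->2->0, total (-6) + (-1) + 8 + 8, length 4.
Answer: λ = 9/4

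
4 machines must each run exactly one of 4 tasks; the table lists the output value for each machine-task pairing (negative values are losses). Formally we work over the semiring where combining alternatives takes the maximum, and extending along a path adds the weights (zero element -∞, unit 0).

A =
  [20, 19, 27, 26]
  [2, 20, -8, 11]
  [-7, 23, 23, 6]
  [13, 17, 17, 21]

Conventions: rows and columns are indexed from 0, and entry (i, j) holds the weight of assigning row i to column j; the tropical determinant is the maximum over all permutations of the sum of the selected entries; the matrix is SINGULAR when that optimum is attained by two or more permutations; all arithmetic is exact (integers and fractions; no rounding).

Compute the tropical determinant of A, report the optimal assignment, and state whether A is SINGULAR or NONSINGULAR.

σ = (0, 1, 2, 3): 20 + 20 + 23 + 21 = 84
σ = (0, 1, 3, 2): 20 + 20 + 6 + 17 = 63
σ = (0, 2, 1, 3): 20 + (-8) + 23 + 21 = 56
σ = (0, 2, 3, 1): 20 + (-8) + 6 + 17 = 35
σ = (0, 3, 1, 2): 20 + 11 + 23 + 17 = 71
σ = (0, 3, 2, 1): 20 + 11 + 23 + 17 = 71
σ = (1, 0, 2, 3): 19 + 2 + 23 + 21 = 65
σ = (1, 0, 3, 2): 19 + 2 + 6 + 17 = 44
σ = (1, 2, 0, 3): 19 + (-8) + (-7) + 21 = 25
σ = (1, 2, 3, 0): 19 + (-8) + 6 + 13 = 30
σ = (1, 3, 0, 2): 19 + 11 + (-7) + 17 = 40
σ = (1, 3, 2, 0): 19 + 11 + 23 + 13 = 66
σ = (2, 0, 1, 3): 27 + 2 + 23 + 21 = 73
σ = (2, 0, 3, 1): 27 + 2 + 6 + 17 = 52
σ = (2, 1, 0, 3): 27 + 20 + (-7) + 21 = 61
σ = (2, 1, 3, 0): 27 + 20 + 6 + 13 = 66
σ = (2, 3, 0, 1): 27 + 11 + (-7) + 17 = 48
σ = (2, 3, 1, 0): 27 + 11 + 23 + 13 = 74
σ = (3, 0, 1, 2): 26 + 2 + 23 + 17 = 68
σ = (3, 0, 2, 1): 26 + 2 + 23 + 17 = 68
σ = (3, 1, 0, 2): 26 + 20 + (-7) + 17 = 56
σ = (3, 1, 2, 0): 26 + 20 + 23 + 13 = 82
σ = (3, 2, 0, 1): 26 + (-8) + (-7) + 17 = 28
σ = (3, 2, 1, 0): 26 + (-8) + 23 + 13 = 54
Optimal value attained by: σ = (0, 1, 2, 3).
Answer: det⊕(A) = 84; verdict: NONSINGULAR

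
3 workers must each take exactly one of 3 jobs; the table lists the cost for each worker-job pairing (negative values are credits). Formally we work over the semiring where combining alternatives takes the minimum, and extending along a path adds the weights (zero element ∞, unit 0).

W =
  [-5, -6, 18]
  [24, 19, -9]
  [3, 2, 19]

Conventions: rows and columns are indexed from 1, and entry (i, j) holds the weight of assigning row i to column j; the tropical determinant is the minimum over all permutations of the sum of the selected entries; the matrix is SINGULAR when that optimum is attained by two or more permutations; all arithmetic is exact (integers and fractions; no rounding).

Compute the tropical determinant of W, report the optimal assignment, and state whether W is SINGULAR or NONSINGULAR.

σ = (1, 2, 3): (-5) + 19 + 19 = 33
σ = (1, 3, 2): (-5) + (-9) + 2 = -12
σ = (2, 1, 3): (-6) + 24 + 19 = 37
σ = (2, 3, 1): (-6) + (-9) + 3 = -12
σ = (3, 1, 2): 18 + 24 + 2 = 44
σ = (3, 2, 1): 18 + 19 + 3 = 40
Optimal value attained by: σ = (1, 3, 2).
Answer: det⊕(W) = -12; verdict: SINGULAR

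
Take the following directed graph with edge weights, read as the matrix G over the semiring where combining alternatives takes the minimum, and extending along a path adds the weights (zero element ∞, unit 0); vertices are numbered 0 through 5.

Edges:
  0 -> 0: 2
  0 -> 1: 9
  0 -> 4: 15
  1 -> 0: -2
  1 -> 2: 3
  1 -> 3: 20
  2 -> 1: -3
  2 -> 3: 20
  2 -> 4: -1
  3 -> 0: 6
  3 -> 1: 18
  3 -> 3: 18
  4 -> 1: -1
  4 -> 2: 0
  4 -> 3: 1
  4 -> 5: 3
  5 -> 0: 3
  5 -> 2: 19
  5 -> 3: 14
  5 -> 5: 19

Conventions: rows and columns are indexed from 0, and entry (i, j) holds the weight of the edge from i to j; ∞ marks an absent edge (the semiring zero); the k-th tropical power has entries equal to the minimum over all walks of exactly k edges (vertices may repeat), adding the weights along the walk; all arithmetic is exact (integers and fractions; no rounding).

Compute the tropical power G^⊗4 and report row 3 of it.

G^⊗2:
  [4, 11, 12, 16, 17, 18]
  [0, 0, ∞, 23, 2, ∞]
  [-5, -2, -1, 0, ∞, 2]
  [8, 15, 21, 36, 21, ∞]
  [-3, -3, 2, 17, -1, 22]
  [5, 12, 38, 32, 18, 38]
G^⊗3:
  [6, 9, 14, 18, 11, 20]
  [-2, 1, 2, 3, 15, 5]
  [-4, -4, 1, 16, -2, 21]
  [10, 17, 18, 22, 20, 24]
  [-5, -2, -1, 0, 1, 2]
  [7, 14, 15, 19, 20, 21]
G^⊗4:
  [7, 10, 11, 12, 13, 14]
  [-1, -1, 4, 16, 1, 18]
  [-6, -3, -2, -1, 0, 1]
  [12, 15, 20, 21, 17, 23]
  [-4, -4, 1, 2, -2, 4]
  [9, 12, 17, 21, 14, 23]
Answer: row 3 of G^⊗4 = [12, 15, 20, 21, 17, 23]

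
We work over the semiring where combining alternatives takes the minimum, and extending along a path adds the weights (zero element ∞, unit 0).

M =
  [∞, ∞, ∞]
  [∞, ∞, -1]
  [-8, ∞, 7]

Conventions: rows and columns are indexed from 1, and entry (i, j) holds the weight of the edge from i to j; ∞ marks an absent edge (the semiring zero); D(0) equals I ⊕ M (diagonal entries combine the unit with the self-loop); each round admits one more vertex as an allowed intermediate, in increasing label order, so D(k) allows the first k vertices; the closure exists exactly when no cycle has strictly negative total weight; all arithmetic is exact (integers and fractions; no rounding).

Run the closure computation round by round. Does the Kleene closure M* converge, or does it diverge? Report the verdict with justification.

D(0):
  [0, ∞, ∞]
  [∞, 0, -1]
  [-8, ∞, 0]
D(1):
  [0, ∞, ∞]
  [∞, 0, -1]
  [-8, ∞, 0]
D(2):
  [0, ∞, ∞]
  [∞, 0, -1]
  [-8, ∞, 0]
D(3):
  [0, ∞, ∞]
  [-9, 0, -1]
  [-8, ∞, 0]
Key observation: every diagonal entry stays at the unit through all rounds, so no improving cycle exists.
Answer: CONVERGES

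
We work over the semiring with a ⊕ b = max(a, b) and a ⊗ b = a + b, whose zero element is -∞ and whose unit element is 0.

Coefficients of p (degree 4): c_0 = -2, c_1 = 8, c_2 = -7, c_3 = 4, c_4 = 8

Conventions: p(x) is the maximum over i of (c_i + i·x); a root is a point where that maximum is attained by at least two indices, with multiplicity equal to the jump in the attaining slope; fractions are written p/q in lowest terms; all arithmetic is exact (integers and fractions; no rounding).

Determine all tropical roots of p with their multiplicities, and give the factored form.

hull edge (i=0, c=-2) to (i=1, c=8): slope 10, span 1
hull edge (i=1, c=8) to (i=4, c=8): slope 0, span 3
Factored form: p(x) = 8 ⊗ (x ⊕ (-10)) ⊗ (x ⊕ 0) ⊗ (x ⊕ 0) ⊗ (x ⊕ 0)
Answer: roots = -10 (mult 1), 0 (mult 3)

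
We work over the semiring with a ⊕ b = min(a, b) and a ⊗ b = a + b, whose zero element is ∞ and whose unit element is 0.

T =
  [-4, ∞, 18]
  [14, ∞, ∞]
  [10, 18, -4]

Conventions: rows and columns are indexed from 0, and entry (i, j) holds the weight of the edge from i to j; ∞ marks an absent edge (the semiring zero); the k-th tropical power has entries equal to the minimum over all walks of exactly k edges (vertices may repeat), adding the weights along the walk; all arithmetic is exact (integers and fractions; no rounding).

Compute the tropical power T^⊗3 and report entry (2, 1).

T^⊗2:
  [-8, 36, 14]
  [10, ∞, 32]
  [6, 14, -8]
T^⊗3:
  [-12, 32, 10]
  [6, 50, 28]
  [2, 10, -12]
Key observation: the optimum is the walk 2->2->2->1, with weight (-4) + (-4) + 18 = 10.
Optimal value attained by: walk 2->2->2->1.
Answer: (T^⊗3)[2][1] = 10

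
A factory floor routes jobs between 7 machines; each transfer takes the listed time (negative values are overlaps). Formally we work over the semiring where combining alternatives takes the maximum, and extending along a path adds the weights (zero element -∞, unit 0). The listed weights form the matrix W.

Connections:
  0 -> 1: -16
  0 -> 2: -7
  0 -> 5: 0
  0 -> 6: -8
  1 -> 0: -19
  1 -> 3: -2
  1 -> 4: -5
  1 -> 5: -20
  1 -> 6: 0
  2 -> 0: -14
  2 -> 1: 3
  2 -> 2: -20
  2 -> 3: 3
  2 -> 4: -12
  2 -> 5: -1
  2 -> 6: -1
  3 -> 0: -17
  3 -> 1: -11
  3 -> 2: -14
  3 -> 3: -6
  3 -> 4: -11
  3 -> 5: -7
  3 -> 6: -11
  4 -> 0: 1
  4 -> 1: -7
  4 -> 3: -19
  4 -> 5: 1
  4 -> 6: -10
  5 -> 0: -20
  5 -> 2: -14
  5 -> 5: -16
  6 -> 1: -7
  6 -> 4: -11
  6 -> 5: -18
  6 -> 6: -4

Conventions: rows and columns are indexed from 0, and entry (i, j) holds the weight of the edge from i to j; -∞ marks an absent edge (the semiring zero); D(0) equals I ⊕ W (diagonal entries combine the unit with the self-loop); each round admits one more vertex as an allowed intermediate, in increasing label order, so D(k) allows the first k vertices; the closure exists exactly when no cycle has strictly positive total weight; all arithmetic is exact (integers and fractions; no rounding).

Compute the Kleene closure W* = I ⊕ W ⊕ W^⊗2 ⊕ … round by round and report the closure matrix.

D(0):
  [0, -16, -7, -∞, -∞, 0, -8]
  [-19, 0, -∞, -2, -5, -20, 0]
  [-14, 3, 0, 3, -12, -1, -1]
  [-17, -11, -14, 0, -11, -7, -11]
  [1, -7, -∞, -19, 0, 1, -10]
  [-20, -∞, -14, -∞, -∞, 0, -∞]
  [-∞, -7, -∞, -∞, -11, -18, 0]
D(1):
  [0, -16, -7, -∞, -∞, 0, -8]
  [-19, 0, -26, -2, -5, -19, 0]
  [-14, 3, 0, 3, -12, -1, -1]
  [-17, -11, -14, 0, -11, -7, -11]
  [1, -7, -6, -19, 0, 1, -7]
  [-20, -36, -14, -∞, -∞, 0, -28]
  [-∞, -7, -∞, -∞, -11, -18, 0]
D(2):
  [0, -16, -7, -18, -21, 0, -8]
  [-19, 0, -26, -2, -5, -19, 0]
  [-14, 3, 0, 3, -2, -1, 3]
  [-17, -11, -14, 0, -11, -7, -11]
  [1, -7, -6, -9, 0, 1, -7]
  [-20, -36, -14, -38, -41, 0, -28]
  [-26, -7, -33, -9, -11, -18, 0]
D(3):
  [0, -4, -7, -4, -9, 0, -4]
  [-19, 0, -26, -2, -5, -19, 0]
  [-14, 3, 0, 3, -2, -1, 3]
  [-17, -11, -14, 0, -11, -7, -11]
  [1, -3, -6, -3, 0, 1, -3]
  [-20, -11, -14, -11, -16, 0, -11]
  [-26, -7, -33, -9, -11, -18, 0]
D(4):
  [0, -4, -7, -4, -9, 0, -4]
  [-19, 0, -16, -2, -5, -9, 0]
  [-14, 3, 0, 3, -2, -1, 3]
  [-17, -11, -14, 0, -11, -7, -11]
  [1, -3, -6, -3, 0, 1, -3]
  [-20, -11, -14, -11, -16, 0, -11]
  [-26, -7, -23, -9, -11, -16, 0]
D(5):
  [0, -4, -7, -4, -9, 0, -4]
  [-4, 0, -11, -2, -5, -4, 0]
  [-1, 3, 0, 3, -2, -1, 3]
  [-10, -11, -14, 0, -11, -7, -11]
  [1, -3, -6, -3, 0, 1, -3]
  [-15, -11, -14, -11, -16, 0, -11]
  [-10, -7, -17, -9, -11, -10, 0]
D(6):
  [0, -4, -7, -4, -9, 0, -4]
  [-4, 0, -11, -2, -5, -4, 0]
  [-1, 3, 0, 3, -2, -1, 3]
  [-10, -11, -14, 0, -11, -7, -11]
  [1, -3, -6, -3, 0, 1, -3]
  [-15, -11, -14, -11, -16, 0, -11]
  [-10, -7, -17, -9, -11, -10, 0]
D(7):
  [0, -4, -7, -4, -9, 0, -4]
  [-4, 0, -11, -2, -5, -4, 0]
  [-1, 3, 0, 3, -2, -1, 3]
  [-10, -11, -14, 0, -11, -7, -11]
  [1, -3, -6, -3, 0, 1, -3]
  [-15, -11, -14, -11, -16, 0, -11]
  [-10, -7, -17, -9, -11, -10, 0]
Answer: W* = [[0, -4, -7, -4, -9, 0, -4], [-4, 0, -11, -2, -5, -4, 0], [-1, 3, 0, 3, -2, -1, 3], [-10, -11, -14, 0, -11, -7, -11], [1, -3, -6, -3, 0, 1, -3], [-15, -11, -14, -11, -16, 0, -11], [-10, -7, -17, -9, -11, -10, 0]]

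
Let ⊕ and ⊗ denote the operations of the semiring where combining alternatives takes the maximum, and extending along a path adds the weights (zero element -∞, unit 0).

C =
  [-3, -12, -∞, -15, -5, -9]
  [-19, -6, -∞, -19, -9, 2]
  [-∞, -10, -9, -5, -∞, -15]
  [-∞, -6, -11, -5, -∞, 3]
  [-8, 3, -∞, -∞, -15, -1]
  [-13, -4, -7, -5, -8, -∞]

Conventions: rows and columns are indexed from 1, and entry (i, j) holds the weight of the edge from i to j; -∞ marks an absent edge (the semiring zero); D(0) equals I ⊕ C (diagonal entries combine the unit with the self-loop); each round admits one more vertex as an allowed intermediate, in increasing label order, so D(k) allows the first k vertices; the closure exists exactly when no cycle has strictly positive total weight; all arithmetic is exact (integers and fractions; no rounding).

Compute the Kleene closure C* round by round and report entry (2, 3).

D(0):
  [0, -12, -∞, -15, -5, -9]
  [-19, 0, -∞, -19, -9, 2]
  [-∞, -10, 0, -5, -∞, -15]
  [-∞, -6, -11, 0, -∞, 3]
  [-8, 3, -∞, -∞, 0, -1]
  [-13, -4, -7, -5, -8, 0]
D(1):
  [0, -12, -∞, -15, -5, -9]
  [-19, 0, -∞, -19, -9, 2]
  [-∞, -10, 0, -5, -∞, -15]
  [-∞, -6, -11, 0, -∞, 3]
  [-8, 3, -∞, -23, 0, -1]
  [-13, -4, -7, -5, -8, 0]
D(2):
  [0, -12, -∞, -15, -5, -9]
  [-19, 0, -∞, -19, -9, 2]
  [-29, -10, 0, -5, -19, -8]
  [-25, -6, -11, 0, -15, 3]
  [-8, 3, -∞, -16, 0, 5]
  [-13, -4, -7, -5, -8, 0]
D(3):
  [0, -12, -∞, -15, -5, -9]
  [-19, 0, -∞, -19, -9, 2]
  [-29, -10, 0, -5, -19, -8]
  [-25, -6, -11, 0, -15, 3]
  [-8, 3, -∞, -16, 0, 5]
  [-13, -4, -7, -5, -8, 0]
D(4):
  [0, -12, -26, -15, -5, -9]
  [-19, 0, -30, -19, -9, 2]
  [-29, -10, 0, -5, -19, -2]
  [-25, -6, -11, 0, -15, 3]
  [-8, 3, -27, -16, 0, 5]
  [-13, -4, -7, -5, -8, 0]
D(5):
  [0, -2, -26, -15, -5, 0]
  [-17, 0, -30, -19, -9, 2]
  [-27, -10, 0, -5, -19, -2]
  [-23, -6, -11, 0, -15, 3]
  [-8, 3, -27, -16, 0, 5]
  [-13, -4, -7, -5, -8, 0]
D(6):
  [0, -2, -7, -5, -5, 0]
  [-11, 0, -5, -3, -6, 2]
  [-15, -6, 0, -5, -10, -2]
  [-10, -1, -4, 0, -5, 3]
  [-8, 3, -2, 0, 0, 5]
  [-13, -4, -7, -5, -8, 0]
Answer: C*[2][3] = -5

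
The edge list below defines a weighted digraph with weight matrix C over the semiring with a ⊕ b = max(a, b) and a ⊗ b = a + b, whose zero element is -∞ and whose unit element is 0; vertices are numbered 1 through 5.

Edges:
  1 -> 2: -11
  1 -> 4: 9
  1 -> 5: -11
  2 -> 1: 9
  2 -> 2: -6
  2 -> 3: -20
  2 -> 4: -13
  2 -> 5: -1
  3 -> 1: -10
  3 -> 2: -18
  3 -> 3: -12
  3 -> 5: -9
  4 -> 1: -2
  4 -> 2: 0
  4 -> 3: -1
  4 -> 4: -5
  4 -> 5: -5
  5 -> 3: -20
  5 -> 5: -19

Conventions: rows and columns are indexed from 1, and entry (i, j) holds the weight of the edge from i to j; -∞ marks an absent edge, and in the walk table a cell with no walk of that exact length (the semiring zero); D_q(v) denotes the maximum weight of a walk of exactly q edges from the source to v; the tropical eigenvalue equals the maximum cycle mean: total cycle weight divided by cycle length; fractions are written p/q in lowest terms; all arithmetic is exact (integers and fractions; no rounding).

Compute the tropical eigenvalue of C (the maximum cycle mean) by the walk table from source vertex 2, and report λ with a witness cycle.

q=0: [-∞, 0, -∞, -∞, -∞]
q=1: [9, -6, -20, -13, -1]
q=2: [3, -2, -14, 18, -2]
q=3: [16, 18, 17, 13, 13]
q=4: [27, 13, 12, 25, 17]
q=5: [23, 25, 24, 36, 20]
Optimal cycle mean attained by: cycle 1->4->2->1, total 9 + 0 + 9, length 3.
Answer: λ = 6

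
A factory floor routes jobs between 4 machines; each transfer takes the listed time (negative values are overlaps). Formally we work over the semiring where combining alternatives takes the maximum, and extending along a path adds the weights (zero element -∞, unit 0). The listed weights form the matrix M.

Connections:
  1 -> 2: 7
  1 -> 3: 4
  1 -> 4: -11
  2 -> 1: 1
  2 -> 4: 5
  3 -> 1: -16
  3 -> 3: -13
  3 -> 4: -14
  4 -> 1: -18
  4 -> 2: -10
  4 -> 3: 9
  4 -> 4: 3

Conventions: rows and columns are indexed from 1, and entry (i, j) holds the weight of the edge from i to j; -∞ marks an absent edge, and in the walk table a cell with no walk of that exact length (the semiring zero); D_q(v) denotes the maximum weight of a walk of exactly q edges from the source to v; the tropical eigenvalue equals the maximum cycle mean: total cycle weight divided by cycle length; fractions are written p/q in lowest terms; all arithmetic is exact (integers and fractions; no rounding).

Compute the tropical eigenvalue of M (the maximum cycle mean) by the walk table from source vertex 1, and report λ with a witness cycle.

q=0: [0, -∞, -∞, -∞]
q=1: [-∞, 7, 4, -11]
q=2: [8, -21, -2, 12]
q=3: [-6, 15, 21, 15]
q=4: [16, 5, 24, 20]
Optimal cycle mean attained by: cycle 1->2->1, total 7 + 1, length 2.
Answer: λ = 4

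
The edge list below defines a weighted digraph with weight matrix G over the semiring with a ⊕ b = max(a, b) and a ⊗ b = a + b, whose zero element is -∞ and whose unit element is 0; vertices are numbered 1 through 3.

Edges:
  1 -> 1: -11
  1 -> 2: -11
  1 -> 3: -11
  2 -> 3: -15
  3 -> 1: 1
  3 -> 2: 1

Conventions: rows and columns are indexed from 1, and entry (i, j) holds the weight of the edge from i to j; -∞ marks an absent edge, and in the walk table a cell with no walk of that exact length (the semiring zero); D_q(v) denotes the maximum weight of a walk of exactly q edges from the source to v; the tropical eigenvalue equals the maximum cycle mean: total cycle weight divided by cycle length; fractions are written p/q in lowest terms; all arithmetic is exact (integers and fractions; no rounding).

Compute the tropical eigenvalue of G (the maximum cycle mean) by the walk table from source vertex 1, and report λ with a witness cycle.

q=0: [0, -∞, -∞]
q=1: [-11, -11, -11]
q=2: [-10, -10, -22]
q=3: [-21, -21, -21]
Optimal cycle mean attained by: cycle 1->3->1, total (-11) + 1, length 2.
Answer: λ = -5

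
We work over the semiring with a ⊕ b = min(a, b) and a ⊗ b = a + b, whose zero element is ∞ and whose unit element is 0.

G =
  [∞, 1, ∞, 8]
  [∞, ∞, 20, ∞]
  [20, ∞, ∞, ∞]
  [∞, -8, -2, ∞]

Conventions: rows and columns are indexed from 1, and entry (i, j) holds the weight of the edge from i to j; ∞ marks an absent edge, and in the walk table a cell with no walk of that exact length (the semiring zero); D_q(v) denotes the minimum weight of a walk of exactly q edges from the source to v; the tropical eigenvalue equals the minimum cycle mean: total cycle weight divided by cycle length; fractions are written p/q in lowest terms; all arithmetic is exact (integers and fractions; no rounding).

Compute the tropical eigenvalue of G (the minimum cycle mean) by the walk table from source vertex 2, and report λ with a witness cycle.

q=0: [∞, 0, ∞, ∞]
q=1: [∞, ∞, 20, ∞]
q=2: [40, ∞, ∞, ∞]
q=3: [∞, 41, ∞, 48]
q=4: [∞, 40, 46, ∞]
Optimal cycle mean attained by: cycle 1->4->3->1, total 8 + (-2) + 20, length 3.
Answer: λ = 26/3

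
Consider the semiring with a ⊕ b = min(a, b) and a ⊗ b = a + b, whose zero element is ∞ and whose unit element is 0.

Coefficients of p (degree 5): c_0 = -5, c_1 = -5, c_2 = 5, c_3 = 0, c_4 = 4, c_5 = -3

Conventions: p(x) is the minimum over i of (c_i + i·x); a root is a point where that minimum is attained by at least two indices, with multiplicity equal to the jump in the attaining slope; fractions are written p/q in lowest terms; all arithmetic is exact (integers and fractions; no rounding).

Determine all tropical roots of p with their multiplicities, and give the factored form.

hull edge (i=0, c=-5) to (i=1, c=-5): slope 0, span 1
hull edge (i=1, c=-5) to (i=5, c=-3): slope 1/2, span 4
Factored form: p(x) = -3 ⊗ (x ⊕ (-1/2)) ⊗ (x ⊕ (-1/2)) ⊗ (x ⊕ (-1/2)) ⊗ (x ⊕ (-1/2)) ⊗ (x ⊕ 0)
Answer: roots = -1/2 (mult 4), 0 (mult 1)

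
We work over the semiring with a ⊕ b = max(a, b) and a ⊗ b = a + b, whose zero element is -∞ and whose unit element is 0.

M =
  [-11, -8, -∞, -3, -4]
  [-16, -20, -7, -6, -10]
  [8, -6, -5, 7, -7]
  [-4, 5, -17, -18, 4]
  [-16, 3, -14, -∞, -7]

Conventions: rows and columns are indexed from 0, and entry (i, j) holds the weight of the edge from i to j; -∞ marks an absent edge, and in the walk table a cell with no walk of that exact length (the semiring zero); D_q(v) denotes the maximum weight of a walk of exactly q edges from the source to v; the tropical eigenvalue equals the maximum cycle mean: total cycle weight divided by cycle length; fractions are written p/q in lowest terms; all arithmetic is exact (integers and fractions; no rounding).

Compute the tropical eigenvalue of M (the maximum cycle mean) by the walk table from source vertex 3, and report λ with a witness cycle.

q=0: [-∞, -∞, -∞, 0, -∞]
q=1: [-4, 5, -17, -18, 4]
q=2: [-9, 7, -2, -1, -3]
q=3: [6, 4, 0, 5, 3]
q=4: [8, 10, -3, 7, 9]
q=5: [5, 12, 3, 5, 11]
Optimal cycle mean attained by: cycle 1->2->3->4->1, total (-7) + 7 + 4 + 3, length 4.
Answer: λ = 7/4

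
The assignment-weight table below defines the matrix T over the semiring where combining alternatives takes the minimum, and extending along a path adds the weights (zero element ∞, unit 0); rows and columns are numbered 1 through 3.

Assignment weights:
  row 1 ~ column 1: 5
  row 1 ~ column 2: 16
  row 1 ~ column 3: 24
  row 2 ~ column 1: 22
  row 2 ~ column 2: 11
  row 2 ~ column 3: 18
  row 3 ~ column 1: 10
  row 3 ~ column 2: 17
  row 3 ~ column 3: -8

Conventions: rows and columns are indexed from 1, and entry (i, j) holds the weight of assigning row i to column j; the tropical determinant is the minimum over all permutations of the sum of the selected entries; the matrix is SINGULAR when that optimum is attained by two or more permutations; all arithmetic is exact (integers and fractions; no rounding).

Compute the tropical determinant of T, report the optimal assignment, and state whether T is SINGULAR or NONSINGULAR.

σ = (1, 2, 3): 5 + 11 + (-8) = 8
σ = (1, 3, 2): 5 + 18 + 17 = 40
σ = (2, 1, 3): 16 + 22 + (-8) = 30
σ = (2, 3, 1): 16 + 18 + 10 = 44
σ = (3, 1, 2): 24 + 22 + 17 = 63
σ = (3, 2, 1): 24 + 11 + 10 = 45
Optimal value attained by: σ = (1, 2, 3).
Answer: det⊕(T) = 8; verdict: NONSINGULAR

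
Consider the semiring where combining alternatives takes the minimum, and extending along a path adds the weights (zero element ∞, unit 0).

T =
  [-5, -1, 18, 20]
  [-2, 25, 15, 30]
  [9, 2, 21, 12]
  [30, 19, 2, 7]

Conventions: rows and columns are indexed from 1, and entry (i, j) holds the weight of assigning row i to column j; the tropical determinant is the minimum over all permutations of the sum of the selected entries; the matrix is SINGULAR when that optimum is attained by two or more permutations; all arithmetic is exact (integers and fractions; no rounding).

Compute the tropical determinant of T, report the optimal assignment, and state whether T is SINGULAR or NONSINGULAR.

σ = (1, 2, 3, 4): (-5) + 25 + 21 + 7 = 48
σ = (1, 2, 4, 3): (-5) + 25 + 12 + 2 = 34
σ = (1, 3, 2, 4): (-5) + 15 + 2 + 7 = 19
σ = (1, 3, 4, 2): (-5) + 15 + 12 + 19 = 41
σ = (1, 4, 2, 3): (-5) + 30 + 2 + 2 = 29
σ = (1, 4, 3, 2): (-5) + 30 + 21 + 19 = 65
σ = (2, 1, 3, 4): (-1) + (-2) + 21 + 7 = 25
σ = (2, 1, 4, 3): (-1) + (-2) + 12 + 2 = 11
σ = (2, 3, 1, 4): (-1) + 15 + 9 + 7 = 30
σ = (2, 3, 4, 1): (-1) + 15 + 12 + 30 = 56
σ = (2, 4, 1, 3): (-1) + 30 + 9 + 2 = 40
σ = (2, 4, 3, 1): (-1) + 30 + 21 + 30 = 80
σ = (3, 1, 2, 4): 18 + (-2) + 2 + 7 = 25
σ = (3, 1, 4, 2): 18 + (-2) + 12 + 19 = 47
σ = (3, 2, 1, 4): 18 + 25 + 9 + 7 = 59
σ = (3, 2, 4, 1): 18 + 25 + 12 + 30 = 85
σ = (3, 4, 1, 2): 18 + 30 + 9 + 19 = 76
σ = (3, 4, 2, 1): 18 + 30 + 2 + 30 = 80
σ = (4, 1, 2, 3): 20 + (-2) + 2 + 2 = 22
σ = (4, 1, 3, 2): 20 + (-2) + 21 + 19 = 58
σ = (4, 2, 1, 3): 20 + 25 + 9 + 2 = 56
σ = (4, 2, 3, 1): 20 + 25 + 21 + 30 = 96
σ = (4, 3, 1, 2): 20 + 15 + 9 + 19 = 63
σ = (4, 3, 2, 1): 20 + 15 + 2 + 30 = 67
Optimal value attained by: σ = (2, 1, 4, 3).
Answer: det⊕(T) = 11; verdict: NONSINGULAR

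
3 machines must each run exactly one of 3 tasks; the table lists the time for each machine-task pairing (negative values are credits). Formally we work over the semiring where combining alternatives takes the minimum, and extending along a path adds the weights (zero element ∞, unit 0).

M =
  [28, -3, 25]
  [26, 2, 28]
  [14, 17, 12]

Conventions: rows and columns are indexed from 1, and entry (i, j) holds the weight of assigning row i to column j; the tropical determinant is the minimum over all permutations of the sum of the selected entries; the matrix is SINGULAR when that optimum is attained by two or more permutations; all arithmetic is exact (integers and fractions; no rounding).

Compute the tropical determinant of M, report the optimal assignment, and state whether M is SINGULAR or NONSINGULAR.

σ = (1, 2, 3): 28 + 2 + 12 = 42
σ = (1, 3, 2): 28 + 28 + 17 = 73
σ = (2, 1, 3): (-3) + 26 + 12 = 35
σ = (2, 3, 1): (-3) + 28 + 14 = 39
σ = (3, 1, 2): 25 + 26 + 17 = 68
σ = (3, 2, 1): 25 + 2 + 14 = 41
Optimal value attained by: σ = (2, 1, 3).
Answer: det⊕(M) = 35; verdict: NONSINGULAR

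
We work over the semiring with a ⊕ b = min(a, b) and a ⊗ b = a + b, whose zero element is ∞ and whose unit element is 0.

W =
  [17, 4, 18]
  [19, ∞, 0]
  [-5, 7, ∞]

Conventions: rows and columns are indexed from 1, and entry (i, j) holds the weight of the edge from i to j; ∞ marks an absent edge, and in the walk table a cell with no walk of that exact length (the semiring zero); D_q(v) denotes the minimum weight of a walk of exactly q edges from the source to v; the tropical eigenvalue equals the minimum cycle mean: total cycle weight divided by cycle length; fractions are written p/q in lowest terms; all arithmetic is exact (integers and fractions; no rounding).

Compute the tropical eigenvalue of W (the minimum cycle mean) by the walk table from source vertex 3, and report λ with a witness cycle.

q=0: [∞, ∞, 0]
q=1: [-5, 7, ∞]
q=2: [12, -1, 7]
q=3: [2, 14, -1]
Optimal cycle mean attained by: cycle 1->2->3->1, total 4 + 0 + (-5), length 3.
Answer: λ = -1/3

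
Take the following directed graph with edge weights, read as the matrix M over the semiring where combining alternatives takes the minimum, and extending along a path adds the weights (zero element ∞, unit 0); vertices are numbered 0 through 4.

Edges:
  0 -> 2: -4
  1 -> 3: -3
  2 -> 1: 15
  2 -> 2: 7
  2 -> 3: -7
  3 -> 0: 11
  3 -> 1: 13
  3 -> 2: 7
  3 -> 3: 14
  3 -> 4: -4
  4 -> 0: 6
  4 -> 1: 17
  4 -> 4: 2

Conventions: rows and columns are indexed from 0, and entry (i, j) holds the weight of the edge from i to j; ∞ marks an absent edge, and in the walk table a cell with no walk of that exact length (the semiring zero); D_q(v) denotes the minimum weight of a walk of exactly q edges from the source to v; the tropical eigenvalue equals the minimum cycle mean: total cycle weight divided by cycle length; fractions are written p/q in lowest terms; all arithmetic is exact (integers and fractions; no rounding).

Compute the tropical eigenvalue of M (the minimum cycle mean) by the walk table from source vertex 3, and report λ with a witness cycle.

q=0: [∞, ∞, ∞, 0, ∞]
q=1: [11, 13, 7, 14, -4]
q=2: [2, 13, 7, 0, -2]
q=3: [4, 13, -2, 0, -4]
q=4: [2, 13, 0, -9, -4]
q=5: [2, 4, -2, -7, -13]
Optimal cycle mean attained by: cycle 0->2->3->4->0, total (-4) + (-7) + (-4) + 6, length 4.
Answer: λ = -9/4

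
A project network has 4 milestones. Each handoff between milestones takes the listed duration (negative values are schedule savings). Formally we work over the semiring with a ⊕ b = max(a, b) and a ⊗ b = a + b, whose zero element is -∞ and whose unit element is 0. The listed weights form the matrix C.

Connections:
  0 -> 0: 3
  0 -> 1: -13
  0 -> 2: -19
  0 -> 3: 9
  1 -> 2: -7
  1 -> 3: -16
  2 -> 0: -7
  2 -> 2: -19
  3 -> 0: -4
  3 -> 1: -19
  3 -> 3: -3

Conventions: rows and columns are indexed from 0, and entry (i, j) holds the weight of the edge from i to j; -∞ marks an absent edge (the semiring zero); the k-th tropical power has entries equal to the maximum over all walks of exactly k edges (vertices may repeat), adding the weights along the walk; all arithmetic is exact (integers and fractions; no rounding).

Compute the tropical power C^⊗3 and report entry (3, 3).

C^⊗2:
  [6, -10, -16, 12]
  [-14, -35, -26, -19]
  [-4, -20, -26, 2]
  [-1, -17, -23, 5]
C^⊗3:
  [9, -7, -13, 15]
  [-11, -27, -33, -5]
  [-1, -17, -23, 5]
  [2, -14, -20, 8]
Key observation: the optimum is the walk 3->0->0->3, with weight (-4) + 3 + 9 = 8.
Optimal value attained by: walk 3->0->0->3.
Answer: (C^⊗3)[3][3] = 8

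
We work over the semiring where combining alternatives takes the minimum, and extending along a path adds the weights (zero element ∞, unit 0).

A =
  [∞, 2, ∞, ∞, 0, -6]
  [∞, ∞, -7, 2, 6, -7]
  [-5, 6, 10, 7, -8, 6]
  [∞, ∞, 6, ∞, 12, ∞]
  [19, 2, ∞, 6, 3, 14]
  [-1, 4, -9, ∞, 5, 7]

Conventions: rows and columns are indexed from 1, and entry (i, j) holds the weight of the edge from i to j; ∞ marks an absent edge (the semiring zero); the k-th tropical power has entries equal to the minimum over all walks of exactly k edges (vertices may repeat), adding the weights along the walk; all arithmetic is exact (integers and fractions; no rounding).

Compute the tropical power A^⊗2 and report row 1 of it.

A^⊗2:
  [-7, -2, -15, 4, -1, -5]
  [-12, -3, -16, 0, -15, -1]
  [5, -6, -3, -2, -5, -11]
  [1, 12, 16, 13, -2, 12]
  [13, 5, -5, 4, 6, -5]
  [-14, -3, -3, -2, -17, -7]
Answer: row 1 of A^⊗2 = [-7, -2, -15, 4, -1, -5]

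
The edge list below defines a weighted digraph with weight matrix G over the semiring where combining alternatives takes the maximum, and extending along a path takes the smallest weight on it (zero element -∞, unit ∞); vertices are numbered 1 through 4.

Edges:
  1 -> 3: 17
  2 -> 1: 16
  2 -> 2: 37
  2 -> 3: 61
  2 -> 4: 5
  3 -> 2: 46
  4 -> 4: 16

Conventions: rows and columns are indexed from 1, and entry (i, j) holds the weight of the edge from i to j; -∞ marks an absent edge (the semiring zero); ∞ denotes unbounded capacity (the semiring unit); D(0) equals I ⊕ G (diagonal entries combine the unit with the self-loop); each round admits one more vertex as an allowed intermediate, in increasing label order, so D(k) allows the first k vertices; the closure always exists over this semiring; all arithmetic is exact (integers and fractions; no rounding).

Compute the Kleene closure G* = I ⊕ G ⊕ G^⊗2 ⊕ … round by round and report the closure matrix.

D(0):
  [∞, -∞, 17, -∞]
  [16, ∞, 61, 5]
  [-∞, 46, ∞, -∞]
  [-∞, -∞, -∞, ∞]
D(1):
  [∞, -∞, 17, -∞]
  [16, ∞, 61, 5]
  [-∞, 46, ∞, -∞]
  [-∞, -∞, -∞, ∞]
D(2):
  [∞, -∞, 17, -∞]
  [16, ∞, 61, 5]
  [16, 46, ∞, 5]
  [-∞, -∞, -∞, ∞]
D(3):
  [∞, 17, 17, 5]
  [16, ∞, 61, 5]
  [16, 46, ∞, 5]
  [-∞, -∞, -∞, ∞]
D(4):
  [∞, 17, 17, 5]
  [16, ∞, 61, 5]
  [16, 46, ∞, 5]
  [-∞, -∞, -∞, ∞]
Answer: G* = [[∞, 17, 17, 5], [16, ∞, 61, 5], [16, 46, ∞, 5], [-∞, -∞, -∞, ∞]]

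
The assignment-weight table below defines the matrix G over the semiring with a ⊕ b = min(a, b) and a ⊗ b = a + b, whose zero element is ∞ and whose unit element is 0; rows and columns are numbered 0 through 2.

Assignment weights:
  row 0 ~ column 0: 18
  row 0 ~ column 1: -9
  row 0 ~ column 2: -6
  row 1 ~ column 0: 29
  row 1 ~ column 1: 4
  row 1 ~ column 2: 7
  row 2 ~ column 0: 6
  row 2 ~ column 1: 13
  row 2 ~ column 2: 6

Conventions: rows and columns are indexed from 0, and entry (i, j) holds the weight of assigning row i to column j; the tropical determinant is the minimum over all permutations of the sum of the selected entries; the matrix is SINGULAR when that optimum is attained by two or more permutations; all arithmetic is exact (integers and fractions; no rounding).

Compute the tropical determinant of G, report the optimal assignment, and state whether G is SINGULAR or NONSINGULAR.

σ = (0, 1, 2): 18 + 4 + 6 = 28
σ = (0, 2, 1): 18 + 7 + 13 = 38
σ = (1, 0, 2): (-9) + 29 + 6 = 26
σ = (1, 2, 0): (-9) + 7 + 6 = 4
σ = (2, 0, 1): (-6) + 29 + 13 = 36
σ = (2, 1, 0): (-6) + 4 + 6 = 4
Optimal value attained by: σ = (1, 2, 0).
Answer: det⊕(G) = 4; verdict: SINGULAR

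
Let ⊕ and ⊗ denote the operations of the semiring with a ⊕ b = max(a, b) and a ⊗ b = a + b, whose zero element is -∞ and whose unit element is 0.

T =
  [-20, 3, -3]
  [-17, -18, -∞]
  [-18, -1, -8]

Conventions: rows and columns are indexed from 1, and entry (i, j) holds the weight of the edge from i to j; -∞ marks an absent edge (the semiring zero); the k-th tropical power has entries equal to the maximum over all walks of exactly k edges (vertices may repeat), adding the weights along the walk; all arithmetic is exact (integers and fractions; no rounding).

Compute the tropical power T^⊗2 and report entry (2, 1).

T^⊗2:
  [-14, -4, -11]
  [-35, -14, -20]
  [-18, -9, -16]
Key observation: the optimum is the walk 2->2->1, with weight (-18) + (-17) = -35.
Optimal value attained by: walk 2->2->1.
Answer: (T^⊗2)[2][1] = -35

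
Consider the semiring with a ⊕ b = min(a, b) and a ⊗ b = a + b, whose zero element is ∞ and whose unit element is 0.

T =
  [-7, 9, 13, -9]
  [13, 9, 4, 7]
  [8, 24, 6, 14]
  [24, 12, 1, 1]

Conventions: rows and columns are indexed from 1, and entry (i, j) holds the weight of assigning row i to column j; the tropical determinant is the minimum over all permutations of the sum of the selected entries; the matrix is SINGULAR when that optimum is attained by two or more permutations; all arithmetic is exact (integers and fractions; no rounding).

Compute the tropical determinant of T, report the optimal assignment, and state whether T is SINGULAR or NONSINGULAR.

σ = (1, 2, 3, 4): (-7) + 9 + 6 + 1 = 9
σ = (1, 2, 4, 3): (-7) + 9 + 14 + 1 = 17
σ = (1, 3, 2, 4): (-7) + 4 + 24 + 1 = 22
σ = (1, 3, 4, 2): (-7) + 4 + 14 + 12 = 23
σ = (1, 4, 2, 3): (-7) + 7 + 24 + 1 = 25
σ = (1, 4, 3, 2): (-7) + 7 + 6 + 12 = 18
σ = (2, 1, 3, 4): 9 + 13 + 6 + 1 = 29
σ = (2, 1, 4, 3): 9 + 13 + 14 + 1 = 37
σ = (2, 3, 1, 4): 9 + 4 + 8 + 1 = 22
σ = (2, 3, 4, 1): 9 + 4 + 14 + 24 = 51
σ = (2, 4, 1, 3): 9 + 7 + 8 + 1 = 25
σ = (2, 4, 3, 1): 9 + 7 + 6 + 24 = 46
σ = (3, 1, 2, 4): 13 + 13 + 24 + 1 = 51
σ = (3, 1, 4, 2): 13 + 13 + 14 + 12 = 52
σ = (3, 2, 1, 4): 13 + 9 + 8 + 1 = 31
σ = (3, 2, 4, 1): 13 + 9 + 14 + 24 = 60
σ = (3, 4, 1, 2): 13 + 7 + 8 + 12 = 40
σ = (3, 4, 2, 1): 13 + 7 + 24 + 24 = 68
σ = (4, 1, 2, 3): (-9) + 13 + 24 + 1 = 29
σ = (4, 1, 3, 2): (-9) + 13 + 6 + 12 = 22
σ = (4, 2, 1, 3): (-9) + 9 + 8 + 1 = 9
σ = (4, 2, 3, 1): (-9) + 9 + 6 + 24 = 30
σ = (4, 3, 1, 2): (-9) + 4 + 8 + 12 = 15
σ = (4, 3, 2, 1): (-9) + 4 + 24 + 24 = 43
Optimal value attained by: σ = (1, 2, 3, 4).
Answer: det⊕(T) = 9; verdict: SINGULAR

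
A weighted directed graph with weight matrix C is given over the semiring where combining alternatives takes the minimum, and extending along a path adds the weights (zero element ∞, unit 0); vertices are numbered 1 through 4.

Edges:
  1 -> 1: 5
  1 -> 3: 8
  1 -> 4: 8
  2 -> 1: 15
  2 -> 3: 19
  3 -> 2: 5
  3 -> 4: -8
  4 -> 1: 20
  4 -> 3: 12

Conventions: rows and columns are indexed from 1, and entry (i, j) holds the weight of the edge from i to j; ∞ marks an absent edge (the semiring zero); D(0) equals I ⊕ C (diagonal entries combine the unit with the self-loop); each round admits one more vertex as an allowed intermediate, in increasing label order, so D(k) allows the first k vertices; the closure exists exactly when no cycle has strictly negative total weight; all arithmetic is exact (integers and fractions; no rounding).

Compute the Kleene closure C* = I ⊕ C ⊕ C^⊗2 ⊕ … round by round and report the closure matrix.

D(0):
  [0, ∞, 8, 8]
  [15, 0, 19, ∞]
  [∞, 5, 0, -8]
  [20, ∞, 12, 0]
D(1):
  [0, ∞, 8, 8]
  [15, 0, 19, 23]
  [∞, 5, 0, -8]
  [20, ∞, 12, 0]
D(2):
  [0, ∞, 8, 8]
  [15, 0, 19, 23]
  [20, 5, 0, -8]
  [20, ∞, 12, 0]
D(3):
  [0, 13, 8, 0]
  [15, 0, 19, 11]
  [20, 5, 0, -8]
  [20, 17, 12, 0]
D(4):
  [0, 13, 8, 0]
  [15, 0, 19, 11]
  [12, 5, 0, -8]
  [20, 17, 12, 0]
Answer: C* = [[0, 13, 8, 0], [15, 0, 19, 11], [12, 5, 0, -8], [20, 17, 12, 0]]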